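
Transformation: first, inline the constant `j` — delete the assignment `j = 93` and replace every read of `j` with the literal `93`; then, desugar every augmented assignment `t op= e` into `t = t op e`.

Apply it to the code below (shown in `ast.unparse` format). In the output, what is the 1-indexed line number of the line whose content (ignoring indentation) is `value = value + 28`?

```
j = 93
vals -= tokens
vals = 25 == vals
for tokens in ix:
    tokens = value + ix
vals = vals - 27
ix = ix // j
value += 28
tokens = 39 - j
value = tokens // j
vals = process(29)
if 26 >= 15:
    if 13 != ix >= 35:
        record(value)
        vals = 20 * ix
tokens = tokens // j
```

7

Transformed code:
vals = vals - tokens
vals = 25 == vals
for tokens in ix:
    tokens = value + ix
vals = vals - 27
ix = ix // 93
value = value + 28
tokens = 39 - 93
value = tokens // 93
vals = process(29)
if 26 >= 15:
    if 13 != ix >= 35:
        record(value)
        vals = 20 * ix
tokens = tokens // 93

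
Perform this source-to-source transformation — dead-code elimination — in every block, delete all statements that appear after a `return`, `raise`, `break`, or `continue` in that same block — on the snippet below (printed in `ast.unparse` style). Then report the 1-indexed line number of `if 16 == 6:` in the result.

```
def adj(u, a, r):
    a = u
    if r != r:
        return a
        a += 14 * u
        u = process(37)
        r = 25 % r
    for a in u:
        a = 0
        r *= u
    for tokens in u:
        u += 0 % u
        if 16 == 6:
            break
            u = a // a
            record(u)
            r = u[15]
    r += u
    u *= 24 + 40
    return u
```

Transformed code:
def adj(u, a, r):
    a = u
    if r != r:
        return a
    for a in u:
        a = 0
        r *= u
    for tokens in u:
        u += 0 % u
        if 16 == 6:
            break
    r += u
    u *= 24 + 40
    return u

10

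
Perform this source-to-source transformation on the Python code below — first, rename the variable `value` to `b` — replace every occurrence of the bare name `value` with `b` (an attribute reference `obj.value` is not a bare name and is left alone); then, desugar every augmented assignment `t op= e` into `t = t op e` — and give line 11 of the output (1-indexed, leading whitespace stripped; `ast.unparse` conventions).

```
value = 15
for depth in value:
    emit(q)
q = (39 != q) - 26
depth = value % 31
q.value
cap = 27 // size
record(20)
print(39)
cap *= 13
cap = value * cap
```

cap = b * cap

Transformed code:
b = 15
for depth in b:
    emit(q)
q = (39 != q) - 26
depth = b % 31
q.value
cap = 27 // size
record(20)
print(39)
cap = cap * 13
cap = b * cap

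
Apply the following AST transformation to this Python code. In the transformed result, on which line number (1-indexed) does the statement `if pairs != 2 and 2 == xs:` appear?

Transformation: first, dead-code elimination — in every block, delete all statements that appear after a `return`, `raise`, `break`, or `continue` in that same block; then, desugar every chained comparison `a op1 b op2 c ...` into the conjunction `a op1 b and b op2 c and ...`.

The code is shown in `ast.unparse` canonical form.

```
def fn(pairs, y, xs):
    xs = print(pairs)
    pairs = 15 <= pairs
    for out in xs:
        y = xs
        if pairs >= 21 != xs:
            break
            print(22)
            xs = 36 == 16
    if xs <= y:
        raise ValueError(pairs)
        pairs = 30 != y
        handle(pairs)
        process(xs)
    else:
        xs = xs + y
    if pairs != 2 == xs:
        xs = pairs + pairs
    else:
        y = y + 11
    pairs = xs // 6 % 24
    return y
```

Transformed code:
def fn(pairs, y, xs):
    xs = print(pairs)
    pairs = 15 <= pairs
    for out in xs:
        y = xs
        if pairs >= 21 and 21 != xs:
            break
    if xs <= y:
        raise ValueError(pairs)
    else:
        xs = xs + y
    if pairs != 2 and 2 == xs:
        xs = pairs + pairs
    else:
        y = y + 11
    pairs = xs // 6 % 24
    return y

12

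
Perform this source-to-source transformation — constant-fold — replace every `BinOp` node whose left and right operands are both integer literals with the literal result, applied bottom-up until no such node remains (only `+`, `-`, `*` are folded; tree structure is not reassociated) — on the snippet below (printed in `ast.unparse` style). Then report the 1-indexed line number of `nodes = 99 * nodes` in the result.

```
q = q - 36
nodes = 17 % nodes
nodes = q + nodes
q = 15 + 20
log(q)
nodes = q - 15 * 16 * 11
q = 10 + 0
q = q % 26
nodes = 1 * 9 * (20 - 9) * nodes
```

Transformed code:
q = q - 36
nodes = 17 % nodes
nodes = q + nodes
q = 35
log(q)
nodes = q - 2640
q = 10
q = q % 26
nodes = 99 * nodes

9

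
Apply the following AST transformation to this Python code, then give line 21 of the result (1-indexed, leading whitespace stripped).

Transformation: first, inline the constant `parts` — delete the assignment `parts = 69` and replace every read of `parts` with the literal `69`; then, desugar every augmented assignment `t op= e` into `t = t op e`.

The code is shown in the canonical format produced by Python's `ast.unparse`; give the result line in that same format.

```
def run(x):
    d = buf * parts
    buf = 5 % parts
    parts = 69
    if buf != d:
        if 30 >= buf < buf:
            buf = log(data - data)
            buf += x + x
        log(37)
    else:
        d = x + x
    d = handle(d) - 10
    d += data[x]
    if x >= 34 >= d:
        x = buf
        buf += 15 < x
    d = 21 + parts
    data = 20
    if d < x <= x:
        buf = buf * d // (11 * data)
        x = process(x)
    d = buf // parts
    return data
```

d = buf // 69

Transformed code:
def run(x):
    d = buf * 69
    buf = 5 % 69
    if buf != d:
        if 30 >= buf < buf:
            buf = log(data - data)
            buf = buf + (x + x)
        log(37)
    else:
        d = x + x
    d = handle(d) - 10
    d = d + data[x]
    if x >= 34 >= d:
        x = buf
        buf = buf + (15 < x)
    d = 21 + 69
    data = 20
    if d < x <= x:
        buf = buf * d // (11 * data)
        x = process(x)
    d = buf // 69
    return data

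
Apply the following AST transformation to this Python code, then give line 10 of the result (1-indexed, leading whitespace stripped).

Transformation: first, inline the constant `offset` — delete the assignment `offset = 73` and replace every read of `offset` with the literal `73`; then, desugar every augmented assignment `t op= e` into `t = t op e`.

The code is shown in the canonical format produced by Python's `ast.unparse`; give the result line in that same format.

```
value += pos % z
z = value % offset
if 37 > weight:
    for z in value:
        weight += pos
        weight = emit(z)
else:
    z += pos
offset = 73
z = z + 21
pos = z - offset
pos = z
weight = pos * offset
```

pos = z - 73

Transformed code:
value = value + pos % z
z = value % 73
if 37 > weight:
    for z in value:
        weight = weight + pos
        weight = emit(z)
else:
    z = z + pos
z = z + 21
pos = z - 73
pos = z
weight = pos * 73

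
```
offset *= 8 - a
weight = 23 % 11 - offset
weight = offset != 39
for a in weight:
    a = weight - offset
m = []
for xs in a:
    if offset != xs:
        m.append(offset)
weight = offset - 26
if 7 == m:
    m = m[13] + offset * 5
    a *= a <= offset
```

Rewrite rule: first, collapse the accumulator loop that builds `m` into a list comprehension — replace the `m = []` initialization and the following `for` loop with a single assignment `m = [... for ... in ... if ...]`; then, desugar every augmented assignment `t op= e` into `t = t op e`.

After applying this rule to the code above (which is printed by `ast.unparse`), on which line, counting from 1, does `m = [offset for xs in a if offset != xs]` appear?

Transformed code:
offset = offset * (8 - a)
weight = 23 % 11 - offset
weight = offset != 39
for a in weight:
    a = weight - offset
m = [offset for xs in a if offset != xs]
weight = offset - 26
if 7 == m:
    m = m[13] + offset * 5
    a = a * (a <= offset)

6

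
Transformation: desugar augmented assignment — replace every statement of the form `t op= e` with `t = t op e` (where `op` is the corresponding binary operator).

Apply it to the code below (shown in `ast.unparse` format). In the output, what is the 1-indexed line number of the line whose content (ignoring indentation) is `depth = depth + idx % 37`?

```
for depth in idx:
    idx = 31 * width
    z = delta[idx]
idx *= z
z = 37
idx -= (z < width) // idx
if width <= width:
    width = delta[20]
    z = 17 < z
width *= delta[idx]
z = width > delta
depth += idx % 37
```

12

Transformed code:
for depth in idx:
    idx = 31 * width
    z = delta[idx]
idx = idx * z
z = 37
idx = idx - (z < width) // idx
if width <= width:
    width = delta[20]
    z = 17 < z
width = width * delta[idx]
z = width > delta
depth = depth + idx % 37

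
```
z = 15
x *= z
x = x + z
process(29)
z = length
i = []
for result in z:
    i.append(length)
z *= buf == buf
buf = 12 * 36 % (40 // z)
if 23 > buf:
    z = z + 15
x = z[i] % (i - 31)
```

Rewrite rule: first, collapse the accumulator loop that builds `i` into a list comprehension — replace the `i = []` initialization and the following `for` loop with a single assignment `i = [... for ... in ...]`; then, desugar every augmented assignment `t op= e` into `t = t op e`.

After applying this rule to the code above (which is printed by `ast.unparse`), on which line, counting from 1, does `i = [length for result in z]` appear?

6

Transformed code:
z = 15
x = x * z
x = x + z
process(29)
z = length
i = [length for result in z]
z = z * (buf == buf)
buf = 12 * 36 % (40 // z)
if 23 > buf:
    z = z + 15
x = z[i] % (i - 31)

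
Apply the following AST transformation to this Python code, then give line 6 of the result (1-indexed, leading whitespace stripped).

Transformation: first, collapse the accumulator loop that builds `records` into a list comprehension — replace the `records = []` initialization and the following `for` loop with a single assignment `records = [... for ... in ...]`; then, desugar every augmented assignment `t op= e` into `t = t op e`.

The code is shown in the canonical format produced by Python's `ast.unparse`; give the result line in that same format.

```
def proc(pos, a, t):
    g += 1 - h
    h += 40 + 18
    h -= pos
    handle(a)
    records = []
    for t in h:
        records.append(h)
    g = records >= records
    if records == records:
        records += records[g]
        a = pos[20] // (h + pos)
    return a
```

Transformed code:
def proc(pos, a, t):
    g = g + (1 - h)
    h = h + (40 + 18)
    h = h - pos
    handle(a)
    records = [h for t in h]
    g = records >= records
    if records == records:
        records = records + records[g]
        a = pos[20] // (h + pos)
    return a

records = [h for t in h]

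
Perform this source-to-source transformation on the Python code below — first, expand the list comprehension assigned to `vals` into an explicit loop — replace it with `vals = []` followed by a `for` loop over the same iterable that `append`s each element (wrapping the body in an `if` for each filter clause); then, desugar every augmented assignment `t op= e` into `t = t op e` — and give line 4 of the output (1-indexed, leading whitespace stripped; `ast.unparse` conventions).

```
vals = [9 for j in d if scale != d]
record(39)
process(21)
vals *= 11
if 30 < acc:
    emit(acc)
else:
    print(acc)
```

vals.append(9)

Transformed code:
vals = []
for j in d:
    if scale != d:
        vals.append(9)
record(39)
process(21)
vals = vals * 11
if 30 < acc:
    emit(acc)
else:
    print(acc)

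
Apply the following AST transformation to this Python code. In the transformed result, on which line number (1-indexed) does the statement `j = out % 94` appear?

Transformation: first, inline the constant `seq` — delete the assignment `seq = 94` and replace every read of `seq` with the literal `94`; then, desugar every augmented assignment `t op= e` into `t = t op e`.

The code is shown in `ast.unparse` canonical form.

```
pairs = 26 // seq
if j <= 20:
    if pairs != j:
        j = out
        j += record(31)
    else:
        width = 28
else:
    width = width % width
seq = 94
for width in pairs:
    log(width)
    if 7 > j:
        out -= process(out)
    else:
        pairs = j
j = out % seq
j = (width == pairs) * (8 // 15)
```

Transformed code:
pairs = 26 // 94
if j <= 20:
    if pairs != j:
        j = out
        j = j + record(31)
    else:
        width = 28
else:
    width = width % width
for width in pairs:
    log(width)
    if 7 > j:
        out = out - process(out)
    else:
        pairs = j
j = out % 94
j = (width == pairs) * (8 // 15)

16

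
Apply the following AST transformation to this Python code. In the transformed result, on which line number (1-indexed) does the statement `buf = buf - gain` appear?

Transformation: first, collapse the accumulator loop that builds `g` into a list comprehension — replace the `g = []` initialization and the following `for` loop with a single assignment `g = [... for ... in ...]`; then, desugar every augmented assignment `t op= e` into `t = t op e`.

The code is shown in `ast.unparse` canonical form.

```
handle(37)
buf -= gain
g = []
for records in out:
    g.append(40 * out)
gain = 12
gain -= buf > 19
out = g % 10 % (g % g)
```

2

Transformed code:
handle(37)
buf = buf - gain
g = [40 * out for records in out]
gain = 12
gain = gain - (buf > 19)
out = g % 10 % (g % g)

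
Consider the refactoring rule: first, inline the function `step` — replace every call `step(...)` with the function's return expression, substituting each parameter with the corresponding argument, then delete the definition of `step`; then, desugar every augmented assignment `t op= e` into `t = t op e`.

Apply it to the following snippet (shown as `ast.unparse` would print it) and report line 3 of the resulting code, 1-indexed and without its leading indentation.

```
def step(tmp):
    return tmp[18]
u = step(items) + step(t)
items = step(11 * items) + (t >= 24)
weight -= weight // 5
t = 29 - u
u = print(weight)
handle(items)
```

weight = weight - weight // 5

Transformed code:
u = items[18] + t[18]
items = (11 * items)[18] + (t >= 24)
weight = weight - weight // 5
t = 29 - u
u = print(weight)
handle(items)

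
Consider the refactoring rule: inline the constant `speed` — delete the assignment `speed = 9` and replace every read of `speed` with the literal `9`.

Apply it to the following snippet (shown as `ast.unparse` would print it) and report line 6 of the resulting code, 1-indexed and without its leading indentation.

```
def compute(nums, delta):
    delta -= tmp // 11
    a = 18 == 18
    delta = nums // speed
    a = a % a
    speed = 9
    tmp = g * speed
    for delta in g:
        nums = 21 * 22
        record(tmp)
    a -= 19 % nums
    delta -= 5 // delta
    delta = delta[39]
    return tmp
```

Transformed code:
def compute(nums, delta):
    delta -= tmp // 11
    a = 18 == 18
    delta = nums // 9
    a = a % a
    tmp = g * 9
    for delta in g:
        nums = 21 * 22
        record(tmp)
    a -= 19 % nums
    delta -= 5 // delta
    delta = delta[39]
    return tmp

tmp = g * 9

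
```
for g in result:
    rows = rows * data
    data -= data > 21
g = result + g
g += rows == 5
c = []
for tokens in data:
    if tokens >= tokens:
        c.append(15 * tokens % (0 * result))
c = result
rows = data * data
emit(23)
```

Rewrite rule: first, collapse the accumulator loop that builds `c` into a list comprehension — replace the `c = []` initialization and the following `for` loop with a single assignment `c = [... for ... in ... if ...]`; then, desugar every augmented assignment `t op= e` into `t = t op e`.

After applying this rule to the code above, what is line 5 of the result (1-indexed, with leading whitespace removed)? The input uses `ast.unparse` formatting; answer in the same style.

Transformed code:
for g in result:
    rows = rows * data
    data = data - (data > 21)
g = result + g
g = g + (rows == 5)
c = [15 * tokens % (0 * result) for tokens in data if tokens >= tokens]
c = result
rows = data * data
emit(23)

g = g + (rows == 5)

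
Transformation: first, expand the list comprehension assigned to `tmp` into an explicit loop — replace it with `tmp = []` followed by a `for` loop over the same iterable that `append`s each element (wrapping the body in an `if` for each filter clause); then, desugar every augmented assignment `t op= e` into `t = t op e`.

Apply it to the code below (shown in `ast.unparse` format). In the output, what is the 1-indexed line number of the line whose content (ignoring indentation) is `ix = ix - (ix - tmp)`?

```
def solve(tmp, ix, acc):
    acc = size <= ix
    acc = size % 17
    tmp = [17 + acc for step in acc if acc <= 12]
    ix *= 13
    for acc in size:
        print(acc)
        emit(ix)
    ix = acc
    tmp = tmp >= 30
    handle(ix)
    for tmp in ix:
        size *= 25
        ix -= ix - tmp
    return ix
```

Transformed code:
def solve(tmp, ix, acc):
    acc = size <= ix
    acc = size % 17
    tmp = []
    for step in acc:
        if acc <= 12:
            tmp.append(17 + acc)
    ix = ix * 13
    for acc in size:
        print(acc)
        emit(ix)
    ix = acc
    tmp = tmp >= 30
    handle(ix)
    for tmp in ix:
        size = size * 25
        ix = ix - (ix - tmp)
    return ix

17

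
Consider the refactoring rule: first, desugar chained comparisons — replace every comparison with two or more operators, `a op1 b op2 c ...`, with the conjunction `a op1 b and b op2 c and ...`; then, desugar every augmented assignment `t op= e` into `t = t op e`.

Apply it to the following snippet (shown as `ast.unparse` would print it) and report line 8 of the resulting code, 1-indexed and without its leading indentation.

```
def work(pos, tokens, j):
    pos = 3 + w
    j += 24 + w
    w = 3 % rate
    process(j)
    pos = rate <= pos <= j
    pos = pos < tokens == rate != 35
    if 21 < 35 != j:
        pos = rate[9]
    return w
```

if 21 < 35 and 35 != j:

Transformed code:
def work(pos, tokens, j):
    pos = 3 + w
    j = j + (24 + w)
    w = 3 % rate
    process(j)
    pos = rate <= pos and pos <= j
    pos = pos < tokens and tokens == rate and (rate != 35)
    if 21 < 35 and 35 != j:
        pos = rate[9]
    return w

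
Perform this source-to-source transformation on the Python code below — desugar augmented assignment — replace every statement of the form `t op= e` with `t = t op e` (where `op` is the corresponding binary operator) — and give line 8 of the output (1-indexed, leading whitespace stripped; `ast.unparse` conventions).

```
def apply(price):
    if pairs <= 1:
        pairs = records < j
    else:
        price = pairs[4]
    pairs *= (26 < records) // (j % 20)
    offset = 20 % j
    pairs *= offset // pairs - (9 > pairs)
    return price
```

pairs = pairs * (offset // pairs - (9 > pairs))

Transformed code:
def apply(price):
    if pairs <= 1:
        pairs = records < j
    else:
        price = pairs[4]
    pairs = pairs * ((26 < records) // (j % 20))
    offset = 20 % j
    pairs = pairs * (offset // pairs - (9 > pairs))
    return price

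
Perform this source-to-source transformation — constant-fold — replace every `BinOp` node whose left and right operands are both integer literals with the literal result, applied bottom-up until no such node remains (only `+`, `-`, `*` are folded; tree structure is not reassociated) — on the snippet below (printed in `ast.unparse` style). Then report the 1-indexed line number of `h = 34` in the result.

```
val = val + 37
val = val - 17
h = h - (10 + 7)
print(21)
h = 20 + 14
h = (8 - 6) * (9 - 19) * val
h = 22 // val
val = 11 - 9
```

5

Transformed code:
val = val + 37
val = val - 17
h = h - 17
print(21)
h = 34
h = -20 * val
h = 22 // val
val = 2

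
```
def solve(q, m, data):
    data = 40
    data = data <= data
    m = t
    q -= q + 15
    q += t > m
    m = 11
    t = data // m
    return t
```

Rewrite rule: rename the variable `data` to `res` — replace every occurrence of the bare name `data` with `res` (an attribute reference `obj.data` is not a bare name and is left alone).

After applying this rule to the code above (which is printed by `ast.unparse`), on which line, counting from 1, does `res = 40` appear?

Transformed code:
def solve(q, m, res):
    res = 40
    res = res <= res
    m = t
    q -= q + 15
    q += t > m
    m = 11
    t = res // m
    return t

2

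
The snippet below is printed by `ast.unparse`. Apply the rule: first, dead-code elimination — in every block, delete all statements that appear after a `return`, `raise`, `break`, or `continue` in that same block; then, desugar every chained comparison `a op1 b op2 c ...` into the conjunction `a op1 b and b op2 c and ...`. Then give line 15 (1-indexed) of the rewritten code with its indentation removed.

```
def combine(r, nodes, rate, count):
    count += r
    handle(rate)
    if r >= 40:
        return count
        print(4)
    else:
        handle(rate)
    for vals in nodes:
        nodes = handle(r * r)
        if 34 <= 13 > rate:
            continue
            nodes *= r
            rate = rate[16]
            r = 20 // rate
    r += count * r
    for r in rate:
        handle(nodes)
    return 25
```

return 25

Transformed code:
def combine(r, nodes, rate, count):
    count += r
    handle(rate)
    if r >= 40:
        return count
    else:
        handle(rate)
    for vals in nodes:
        nodes = handle(r * r)
        if 34 <= 13 and 13 > rate:
            continue
    r += count * r
    for r in rate:
        handle(nodes)
    return 25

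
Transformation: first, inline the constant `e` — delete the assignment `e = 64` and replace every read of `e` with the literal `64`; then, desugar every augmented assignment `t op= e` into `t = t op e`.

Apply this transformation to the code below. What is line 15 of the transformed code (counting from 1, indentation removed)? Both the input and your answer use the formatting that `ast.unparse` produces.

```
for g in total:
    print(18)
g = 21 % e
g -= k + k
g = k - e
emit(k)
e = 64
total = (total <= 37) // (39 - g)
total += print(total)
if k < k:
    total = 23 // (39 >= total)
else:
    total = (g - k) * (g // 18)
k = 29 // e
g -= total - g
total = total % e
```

Transformed code:
for g in total:
    print(18)
g = 21 % 64
g = g - (k + k)
g = k - 64
emit(k)
total = (total <= 37) // (39 - g)
total = total + print(total)
if k < k:
    total = 23 // (39 >= total)
else:
    total = (g - k) * (g // 18)
k = 29 // 64
g = g - (total - g)
total = total % 64

total = total % 64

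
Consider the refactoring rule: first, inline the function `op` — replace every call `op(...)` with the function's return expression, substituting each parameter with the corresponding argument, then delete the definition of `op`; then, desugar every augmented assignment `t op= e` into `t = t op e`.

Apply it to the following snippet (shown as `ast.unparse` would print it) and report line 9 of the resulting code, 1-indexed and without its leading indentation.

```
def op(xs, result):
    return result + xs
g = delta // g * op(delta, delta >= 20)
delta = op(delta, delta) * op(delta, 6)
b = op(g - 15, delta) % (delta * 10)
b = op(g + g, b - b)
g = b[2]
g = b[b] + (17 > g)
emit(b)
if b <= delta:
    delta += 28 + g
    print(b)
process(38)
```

delta = delta + (28 + g)

Transformed code:
g = delta // g * ((delta >= 20) + delta)
delta = (delta + delta) * (6 + delta)
b = (delta + (g - 15)) % (delta * 10)
b = b - b + (g + g)
g = b[2]
g = b[b] + (17 > g)
emit(b)
if b <= delta:
    delta = delta + (28 + g)
    print(b)
process(38)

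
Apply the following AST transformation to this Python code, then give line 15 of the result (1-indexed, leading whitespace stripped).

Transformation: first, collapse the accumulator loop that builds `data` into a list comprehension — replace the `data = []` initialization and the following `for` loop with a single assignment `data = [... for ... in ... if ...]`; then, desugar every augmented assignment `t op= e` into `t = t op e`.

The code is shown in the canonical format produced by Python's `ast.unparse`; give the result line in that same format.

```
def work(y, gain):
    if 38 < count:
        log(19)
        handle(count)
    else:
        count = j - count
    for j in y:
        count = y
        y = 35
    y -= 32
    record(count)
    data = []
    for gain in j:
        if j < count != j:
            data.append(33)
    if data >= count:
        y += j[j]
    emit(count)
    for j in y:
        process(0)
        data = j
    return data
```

emit(count)

Transformed code:
def work(y, gain):
    if 38 < count:
        log(19)
        handle(count)
    else:
        count = j - count
    for j in y:
        count = y
        y = 35
    y = y - 32
    record(count)
    data = [33 for gain in j if j < count != j]
    if data >= count:
        y = y + j[j]
    emit(count)
    for j in y:
        process(0)
        data = j
    return data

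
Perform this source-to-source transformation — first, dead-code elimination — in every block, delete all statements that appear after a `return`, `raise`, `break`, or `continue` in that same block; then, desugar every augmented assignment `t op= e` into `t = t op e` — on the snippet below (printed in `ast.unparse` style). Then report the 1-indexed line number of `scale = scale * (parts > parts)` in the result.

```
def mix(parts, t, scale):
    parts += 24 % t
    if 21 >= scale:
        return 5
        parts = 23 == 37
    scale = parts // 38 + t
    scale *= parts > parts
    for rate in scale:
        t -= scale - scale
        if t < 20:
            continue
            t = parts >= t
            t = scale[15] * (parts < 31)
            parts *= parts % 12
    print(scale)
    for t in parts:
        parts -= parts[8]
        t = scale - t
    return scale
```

6

Transformed code:
def mix(parts, t, scale):
    parts = parts + 24 % t
    if 21 >= scale:
        return 5
    scale = parts // 38 + t
    scale = scale * (parts > parts)
    for rate in scale:
        t = t - (scale - scale)
        if t < 20:
            continue
    print(scale)
    for t in parts:
        parts = parts - parts[8]
        t = scale - t
    return scale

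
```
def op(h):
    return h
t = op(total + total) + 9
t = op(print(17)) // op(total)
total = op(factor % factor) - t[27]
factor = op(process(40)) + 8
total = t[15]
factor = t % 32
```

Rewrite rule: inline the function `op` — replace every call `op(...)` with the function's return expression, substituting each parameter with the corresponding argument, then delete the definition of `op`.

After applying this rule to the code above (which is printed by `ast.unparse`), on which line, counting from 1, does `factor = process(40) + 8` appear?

4

Transformed code:
t = total + total + 9
t = print(17) // total
total = factor % factor - t[27]
factor = process(40) + 8
total = t[15]
factor = t % 32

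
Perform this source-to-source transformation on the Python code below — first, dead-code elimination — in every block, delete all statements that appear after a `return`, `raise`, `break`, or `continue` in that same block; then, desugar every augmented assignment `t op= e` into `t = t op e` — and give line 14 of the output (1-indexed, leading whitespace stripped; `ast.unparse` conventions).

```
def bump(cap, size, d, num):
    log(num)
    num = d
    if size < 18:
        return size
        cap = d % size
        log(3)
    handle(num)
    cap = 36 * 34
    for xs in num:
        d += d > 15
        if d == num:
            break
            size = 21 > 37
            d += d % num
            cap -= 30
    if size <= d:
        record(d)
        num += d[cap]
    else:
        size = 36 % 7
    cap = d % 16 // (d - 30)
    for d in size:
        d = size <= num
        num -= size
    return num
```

Transformed code:
def bump(cap, size, d, num):
    log(num)
    num = d
    if size < 18:
        return size
    handle(num)
    cap = 36 * 34
    for xs in num:
        d = d + (d > 15)
        if d == num:
            break
    if size <= d:
        record(d)
        num = num + d[cap]
    else:
        size = 36 % 7
    cap = d % 16 // (d - 30)
    for d in size:
        d = size <= num
        num = num - size
    return num

num = num + d[cap]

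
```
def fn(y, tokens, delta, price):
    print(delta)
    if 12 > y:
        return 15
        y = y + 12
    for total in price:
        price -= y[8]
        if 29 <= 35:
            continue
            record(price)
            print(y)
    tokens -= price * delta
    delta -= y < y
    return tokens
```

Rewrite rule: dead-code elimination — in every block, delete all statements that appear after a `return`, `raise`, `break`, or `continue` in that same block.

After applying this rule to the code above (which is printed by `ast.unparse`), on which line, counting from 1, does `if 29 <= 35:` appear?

7

Transformed code:
def fn(y, tokens, delta, price):
    print(delta)
    if 12 > y:
        return 15
    for total in price:
        price -= y[8]
        if 29 <= 35:
            continue
    tokens -= price * delta
    delta -= y < y
    return tokens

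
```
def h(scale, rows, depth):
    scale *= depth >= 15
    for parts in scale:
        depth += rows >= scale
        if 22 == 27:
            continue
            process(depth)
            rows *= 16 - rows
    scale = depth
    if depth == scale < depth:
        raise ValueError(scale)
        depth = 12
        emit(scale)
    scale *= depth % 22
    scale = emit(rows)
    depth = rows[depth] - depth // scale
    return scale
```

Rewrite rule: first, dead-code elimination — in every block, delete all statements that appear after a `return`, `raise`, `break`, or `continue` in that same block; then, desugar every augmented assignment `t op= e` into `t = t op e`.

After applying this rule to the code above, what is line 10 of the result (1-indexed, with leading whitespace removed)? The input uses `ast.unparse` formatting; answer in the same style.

Transformed code:
def h(scale, rows, depth):
    scale = scale * (depth >= 15)
    for parts in scale:
        depth = depth + (rows >= scale)
        if 22 == 27:
            continue
    scale = depth
    if depth == scale < depth:
        raise ValueError(scale)
    scale = scale * (depth % 22)
    scale = emit(rows)
    depth = rows[depth] - depth // scale
    return scale

scale = scale * (depth % 22)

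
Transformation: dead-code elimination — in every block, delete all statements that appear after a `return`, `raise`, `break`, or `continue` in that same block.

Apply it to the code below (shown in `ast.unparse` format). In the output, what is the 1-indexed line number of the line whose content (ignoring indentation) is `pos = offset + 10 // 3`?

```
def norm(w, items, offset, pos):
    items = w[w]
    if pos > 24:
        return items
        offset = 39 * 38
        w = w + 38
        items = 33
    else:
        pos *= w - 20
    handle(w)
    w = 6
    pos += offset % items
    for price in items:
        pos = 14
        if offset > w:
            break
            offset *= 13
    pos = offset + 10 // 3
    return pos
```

Transformed code:
def norm(w, items, offset, pos):
    items = w[w]
    if pos > 24:
        return items
    else:
        pos *= w - 20
    handle(w)
    w = 6
    pos += offset % items
    for price in items:
        pos = 14
        if offset > w:
            break
    pos = offset + 10 // 3
    return pos

14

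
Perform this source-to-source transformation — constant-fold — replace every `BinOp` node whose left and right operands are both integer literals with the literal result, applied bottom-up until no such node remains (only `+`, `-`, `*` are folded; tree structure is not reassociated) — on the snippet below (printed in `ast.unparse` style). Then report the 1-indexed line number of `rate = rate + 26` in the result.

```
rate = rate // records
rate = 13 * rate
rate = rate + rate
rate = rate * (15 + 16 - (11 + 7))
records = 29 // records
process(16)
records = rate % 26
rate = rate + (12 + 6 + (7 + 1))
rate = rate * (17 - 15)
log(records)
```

Transformed code:
rate = rate // records
rate = 13 * rate
rate = rate + rate
rate = rate * 13
records = 29 // records
process(16)
records = rate % 26
rate = rate + 26
rate = rate * 2
log(records)

8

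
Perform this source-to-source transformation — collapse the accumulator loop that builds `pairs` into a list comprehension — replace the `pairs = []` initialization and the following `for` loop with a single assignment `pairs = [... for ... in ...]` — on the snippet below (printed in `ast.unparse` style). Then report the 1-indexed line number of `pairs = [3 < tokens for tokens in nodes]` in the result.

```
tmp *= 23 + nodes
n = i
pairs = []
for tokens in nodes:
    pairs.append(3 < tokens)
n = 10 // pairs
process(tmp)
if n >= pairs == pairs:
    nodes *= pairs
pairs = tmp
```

Transformed code:
tmp *= 23 + nodes
n = i
pairs = [3 < tokens for tokens in nodes]
n = 10 // pairs
process(tmp)
if n >= pairs == pairs:
    nodes *= pairs
pairs = tmp

3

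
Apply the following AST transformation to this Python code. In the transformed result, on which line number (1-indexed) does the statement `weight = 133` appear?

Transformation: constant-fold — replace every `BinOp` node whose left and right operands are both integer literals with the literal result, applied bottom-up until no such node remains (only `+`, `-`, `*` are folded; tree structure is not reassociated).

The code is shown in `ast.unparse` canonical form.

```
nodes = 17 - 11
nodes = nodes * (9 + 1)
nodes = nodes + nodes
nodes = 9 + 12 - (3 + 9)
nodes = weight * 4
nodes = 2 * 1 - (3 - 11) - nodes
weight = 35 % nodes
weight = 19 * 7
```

Transformed code:
nodes = 6
nodes = nodes * 10
nodes = nodes + nodes
nodes = 9
nodes = weight * 4
nodes = 10 - nodes
weight = 35 % nodes
weight = 133

8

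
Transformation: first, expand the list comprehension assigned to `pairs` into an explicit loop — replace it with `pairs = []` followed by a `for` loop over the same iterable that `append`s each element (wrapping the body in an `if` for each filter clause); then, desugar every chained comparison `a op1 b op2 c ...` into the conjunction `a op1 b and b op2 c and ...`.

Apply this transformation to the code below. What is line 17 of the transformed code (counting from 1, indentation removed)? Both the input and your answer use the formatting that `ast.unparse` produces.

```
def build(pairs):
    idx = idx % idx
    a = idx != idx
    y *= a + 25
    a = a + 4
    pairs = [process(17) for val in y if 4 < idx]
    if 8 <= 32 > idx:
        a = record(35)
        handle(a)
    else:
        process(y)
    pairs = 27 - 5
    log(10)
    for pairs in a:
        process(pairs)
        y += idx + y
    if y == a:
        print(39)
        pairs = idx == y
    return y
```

for pairs in a:

Transformed code:
def build(pairs):
    idx = idx % idx
    a = idx != idx
    y *= a + 25
    a = a + 4
    pairs = []
    for val in y:
        if 4 < idx:
            pairs.append(process(17))
    if 8 <= 32 and 32 > idx:
        a = record(35)
        handle(a)
    else:
        process(y)
    pairs = 27 - 5
    log(10)
    for pairs in a:
        process(pairs)
        y += idx + y
    if y == a:
        print(39)
        pairs = idx == y
    return y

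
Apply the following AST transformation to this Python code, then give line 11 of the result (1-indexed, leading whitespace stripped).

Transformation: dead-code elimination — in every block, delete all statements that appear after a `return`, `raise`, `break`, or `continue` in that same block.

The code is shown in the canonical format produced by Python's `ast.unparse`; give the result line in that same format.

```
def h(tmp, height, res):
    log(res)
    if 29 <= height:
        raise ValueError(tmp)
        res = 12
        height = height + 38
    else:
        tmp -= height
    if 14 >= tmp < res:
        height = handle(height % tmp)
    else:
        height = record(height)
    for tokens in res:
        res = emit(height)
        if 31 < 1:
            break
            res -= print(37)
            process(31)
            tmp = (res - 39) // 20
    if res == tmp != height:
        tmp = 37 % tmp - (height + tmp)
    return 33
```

for tokens in res:

Transformed code:
def h(tmp, height, res):
    log(res)
    if 29 <= height:
        raise ValueError(tmp)
    else:
        tmp -= height
    if 14 >= tmp < res:
        height = handle(height % tmp)
    else:
        height = record(height)
    for tokens in res:
        res = emit(height)
        if 31 < 1:
            break
    if res == tmp != height:
        tmp = 37 % tmp - (height + tmp)
    return 33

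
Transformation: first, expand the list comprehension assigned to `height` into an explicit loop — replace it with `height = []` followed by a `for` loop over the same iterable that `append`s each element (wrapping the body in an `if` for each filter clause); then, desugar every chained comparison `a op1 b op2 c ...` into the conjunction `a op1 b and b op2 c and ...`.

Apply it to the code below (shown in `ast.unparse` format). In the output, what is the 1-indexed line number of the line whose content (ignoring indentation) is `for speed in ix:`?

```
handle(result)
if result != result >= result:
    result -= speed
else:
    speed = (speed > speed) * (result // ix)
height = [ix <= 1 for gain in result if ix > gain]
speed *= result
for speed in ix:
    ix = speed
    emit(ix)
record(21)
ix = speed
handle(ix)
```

11

Transformed code:
handle(result)
if result != result and result >= result:
    result -= speed
else:
    speed = (speed > speed) * (result // ix)
height = []
for gain in result:
    if ix > gain:
        height.append(ix <= 1)
speed *= result
for speed in ix:
    ix = speed
    emit(ix)
record(21)
ix = speed
handle(ix)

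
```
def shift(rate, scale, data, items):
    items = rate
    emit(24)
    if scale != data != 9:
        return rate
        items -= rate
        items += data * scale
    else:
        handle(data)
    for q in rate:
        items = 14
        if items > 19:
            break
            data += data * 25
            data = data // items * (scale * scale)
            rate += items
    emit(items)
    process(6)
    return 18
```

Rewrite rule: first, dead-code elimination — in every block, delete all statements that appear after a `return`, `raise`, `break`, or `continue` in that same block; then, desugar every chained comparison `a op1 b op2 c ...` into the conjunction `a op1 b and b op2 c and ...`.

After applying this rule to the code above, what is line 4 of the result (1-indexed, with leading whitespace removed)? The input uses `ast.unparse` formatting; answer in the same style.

if scale != data and data != 9:

Transformed code:
def shift(rate, scale, data, items):
    items = rate
    emit(24)
    if scale != data and data != 9:
        return rate
    else:
        handle(data)
    for q in rate:
        items = 14
        if items > 19:
            break
    emit(items)
    process(6)
    return 18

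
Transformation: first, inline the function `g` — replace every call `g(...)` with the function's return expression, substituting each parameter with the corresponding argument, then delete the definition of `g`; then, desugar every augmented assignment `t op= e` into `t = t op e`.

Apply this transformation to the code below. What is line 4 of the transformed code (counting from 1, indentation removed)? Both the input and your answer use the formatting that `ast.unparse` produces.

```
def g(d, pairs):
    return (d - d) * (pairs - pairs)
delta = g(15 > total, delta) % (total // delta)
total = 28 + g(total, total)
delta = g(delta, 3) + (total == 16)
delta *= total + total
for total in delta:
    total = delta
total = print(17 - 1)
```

delta = delta * (total + total)

Transformed code:
delta = ((15 > total) - (15 > total)) * (delta - delta) % (total // delta)
total = 28 + (total - total) * (total - total)
delta = (delta - delta) * (3 - 3) + (total == 16)
delta = delta * (total + total)
for total in delta:
    total = delta
total = print(17 - 1)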